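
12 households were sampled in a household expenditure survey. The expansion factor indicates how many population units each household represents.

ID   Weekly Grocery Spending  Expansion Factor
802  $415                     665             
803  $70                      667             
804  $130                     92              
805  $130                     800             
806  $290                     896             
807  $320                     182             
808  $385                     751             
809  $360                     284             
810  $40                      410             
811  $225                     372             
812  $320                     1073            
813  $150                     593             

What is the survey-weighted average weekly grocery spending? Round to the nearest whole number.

248

Weighted sum = 415×665 + 70×667 + 130×92 + 130×800 + 290×896 + 320×182 + 385×751 + 360×284 + 40×410 + 225×372 + 320×1073 + 150×593
  = 275975 + 46690 + 11960 + 104000 + 259840 + 58240 + 289135 + 102240 + 16400 + 83700 + 343360 + 88950 = 1680490
Sum of weights = 665 + 667 + 92 + 800 + 896 + 182 + 751 + 284 + 410 + 372 + 1073 + 593 = 6785
Weighted mean = 1680490 / 6785 = 247.67723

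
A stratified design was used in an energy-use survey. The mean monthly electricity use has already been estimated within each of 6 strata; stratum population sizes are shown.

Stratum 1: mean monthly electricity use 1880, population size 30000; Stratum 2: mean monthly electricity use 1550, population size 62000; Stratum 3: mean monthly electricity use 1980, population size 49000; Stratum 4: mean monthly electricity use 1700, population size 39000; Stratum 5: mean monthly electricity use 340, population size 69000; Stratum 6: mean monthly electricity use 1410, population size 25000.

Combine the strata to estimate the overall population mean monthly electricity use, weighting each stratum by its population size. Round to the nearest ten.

1370

Σ Nₕ·x̄ₕ = 1880×30000 + 1550×62000 + 1980×49000 + 1700×39000 + 340×69000 + 1410×25000
  = 374530000
Σ Nₕ = 30000 + 62000 + 49000 + 39000 + 69000 + 25000 = 274000
Overall mean = 374530000 / 274000 = 1366.8978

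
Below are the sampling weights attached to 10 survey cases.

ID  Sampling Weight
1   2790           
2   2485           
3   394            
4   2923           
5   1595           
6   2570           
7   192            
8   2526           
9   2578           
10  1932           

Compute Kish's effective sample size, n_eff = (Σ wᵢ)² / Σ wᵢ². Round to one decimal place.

Σ wᵢ = 19985
Σ wᵢ² = 7784100 + 6175225 + 155236 + 8543929 + 2544025 + 6604900 + 36864 + 6380676 + 6646084 + 3732624 = 48603663
n_eff = 19985² / 48603663 = 399400225 / 48603663 = 8.2174923

8.2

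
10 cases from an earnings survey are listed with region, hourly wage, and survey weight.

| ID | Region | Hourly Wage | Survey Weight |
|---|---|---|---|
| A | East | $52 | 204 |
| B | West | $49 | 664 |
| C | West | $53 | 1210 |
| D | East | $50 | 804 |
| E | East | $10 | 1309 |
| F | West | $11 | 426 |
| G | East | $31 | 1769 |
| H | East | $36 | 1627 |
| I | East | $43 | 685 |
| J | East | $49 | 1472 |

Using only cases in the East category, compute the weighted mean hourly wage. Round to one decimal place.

35.4

East rows: A, D, E, G, H, I, J
Weighted sum = 52×204 + 50×804 + 10×1309 + 31×1769 + 36×1627 + 43×685 + 49×1472
  = 10608 + 40200 + 13090 + 54839 + 58572 + 29455 + 72128 = 278892
Sum of weights = 204 + 804 + 1309 + 1769 + 1627 + 685 + 1472 = 7870
Weighted mean = 278892 / 7870 = 35.437357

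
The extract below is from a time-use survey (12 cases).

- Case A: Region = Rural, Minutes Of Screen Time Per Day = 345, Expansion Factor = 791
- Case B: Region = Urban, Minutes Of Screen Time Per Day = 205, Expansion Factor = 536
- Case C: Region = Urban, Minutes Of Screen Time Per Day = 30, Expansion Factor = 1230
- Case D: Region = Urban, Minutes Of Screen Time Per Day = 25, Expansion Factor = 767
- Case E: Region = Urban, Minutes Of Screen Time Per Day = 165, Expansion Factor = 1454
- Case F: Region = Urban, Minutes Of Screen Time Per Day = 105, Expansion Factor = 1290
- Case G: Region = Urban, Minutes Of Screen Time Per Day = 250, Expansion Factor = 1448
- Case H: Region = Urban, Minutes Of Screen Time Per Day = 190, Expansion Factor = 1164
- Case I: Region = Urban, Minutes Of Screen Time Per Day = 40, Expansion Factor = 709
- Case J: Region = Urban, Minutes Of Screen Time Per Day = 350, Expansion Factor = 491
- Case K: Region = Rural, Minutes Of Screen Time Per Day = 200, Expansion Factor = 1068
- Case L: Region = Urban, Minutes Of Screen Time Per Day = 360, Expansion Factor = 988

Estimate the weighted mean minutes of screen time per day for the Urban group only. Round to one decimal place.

166.8

Urban rows: B, C, D, E, F, G, H, I, J, L
Weighted sum = 205×536 + 30×1230 + 25×767 + 165×1454 + 105×1290 + 250×1448 + 190×1164 + 40×709 + 350×491 + 360×988
  = 1680365
Sum of weights = 10077
Weighted mean = 1680365 / 10077 = 166.75251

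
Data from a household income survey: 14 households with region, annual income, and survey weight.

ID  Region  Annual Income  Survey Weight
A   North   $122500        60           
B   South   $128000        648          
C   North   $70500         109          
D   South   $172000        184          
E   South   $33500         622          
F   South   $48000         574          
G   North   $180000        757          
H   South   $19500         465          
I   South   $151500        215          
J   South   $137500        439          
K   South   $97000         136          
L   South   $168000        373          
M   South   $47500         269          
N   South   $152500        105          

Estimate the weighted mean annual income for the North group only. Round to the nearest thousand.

163000

North rows: A, C, G
Weighted sum = 122500×60 + 70500×109 + 180000×757
  = 7350000 + 7684500 + 136260000 = 151294500
Sum of weights = 60 + 109 + 757 = 926
Weighted mean = 151294500 / 926 = 163384.99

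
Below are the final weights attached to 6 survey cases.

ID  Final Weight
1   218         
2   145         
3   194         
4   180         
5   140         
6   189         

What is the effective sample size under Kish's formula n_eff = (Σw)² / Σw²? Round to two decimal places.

Σ wᵢ = 218 + 145 + 194 + 180 + 140 + 189 = 1066
Σ wᵢ² = 47524 + 21025 + 37636 + 32400 + 19600 + 35721 = 193906
n_eff = 1066² / 193906 = 1136356 / 193906 = 5.8603447

5.86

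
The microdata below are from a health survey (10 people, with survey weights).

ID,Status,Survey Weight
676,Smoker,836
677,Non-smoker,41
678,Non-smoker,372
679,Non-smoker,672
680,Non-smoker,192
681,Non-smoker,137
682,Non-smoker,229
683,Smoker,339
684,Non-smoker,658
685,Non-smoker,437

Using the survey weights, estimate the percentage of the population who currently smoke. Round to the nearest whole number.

Sum of weights for 'Smoker' = 836 + 339 = 1175
Total weight = 3913
Weighted proportion = 1175 / 3913 = 0.30028111 → 30.028111%

30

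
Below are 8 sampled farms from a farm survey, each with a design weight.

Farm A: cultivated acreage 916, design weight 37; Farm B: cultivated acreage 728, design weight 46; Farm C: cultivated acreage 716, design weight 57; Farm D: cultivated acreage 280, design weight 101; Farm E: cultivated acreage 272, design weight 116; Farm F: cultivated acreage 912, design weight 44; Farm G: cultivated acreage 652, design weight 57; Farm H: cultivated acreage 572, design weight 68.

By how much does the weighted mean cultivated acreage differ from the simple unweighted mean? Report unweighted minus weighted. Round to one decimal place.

Unweighted sum = 916 + 728 + 716 + 280 + 272 + 912 + 652 + 572 = 5048
Unweighted mean = 5048 / 8 = 631
Weighted sum = 916×37 + 728×46 + 716×57 + 280×101 + 272×116 + 912×44 + 652×57 + 572×68
  = 33892 + 33488 + 40812 + 28280 + 31552 + 40128 + 37164 + 38896 = 284212
Sum of weights = 37 + 46 + 57 + 101 + 116 + 44 + 57 + 68 = 526
Weighted mean = 284212 / 526 = 540.327
Difference (unweighted minus weighted) = 90.673004

90.7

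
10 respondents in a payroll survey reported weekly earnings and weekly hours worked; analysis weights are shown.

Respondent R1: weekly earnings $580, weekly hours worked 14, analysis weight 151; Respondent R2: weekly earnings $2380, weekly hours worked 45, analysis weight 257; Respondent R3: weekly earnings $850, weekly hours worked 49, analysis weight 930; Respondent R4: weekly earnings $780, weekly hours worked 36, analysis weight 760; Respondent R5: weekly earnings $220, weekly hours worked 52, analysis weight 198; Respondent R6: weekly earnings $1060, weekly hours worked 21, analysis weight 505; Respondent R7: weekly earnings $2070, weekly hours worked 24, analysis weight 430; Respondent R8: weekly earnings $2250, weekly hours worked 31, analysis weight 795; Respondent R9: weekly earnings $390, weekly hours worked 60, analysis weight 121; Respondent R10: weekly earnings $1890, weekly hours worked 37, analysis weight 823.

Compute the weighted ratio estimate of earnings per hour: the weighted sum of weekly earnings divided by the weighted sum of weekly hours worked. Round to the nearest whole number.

Σ wᵢ·y = 580×151 + 2380×257 + 850×930 + 780×760 + 220×198 + 1060×505 + 2070×430 + 2250×795 + 390×121 + 1890×823
  = 87580 + 611660 + 790500 + 592800 + 43560 + 535300 + 890100 + 1788750 + 47190 + 1555470 = 6942910
Σ wᵢ·x = 180186
Ratio = 6942910 / 180186 = 38.531906

39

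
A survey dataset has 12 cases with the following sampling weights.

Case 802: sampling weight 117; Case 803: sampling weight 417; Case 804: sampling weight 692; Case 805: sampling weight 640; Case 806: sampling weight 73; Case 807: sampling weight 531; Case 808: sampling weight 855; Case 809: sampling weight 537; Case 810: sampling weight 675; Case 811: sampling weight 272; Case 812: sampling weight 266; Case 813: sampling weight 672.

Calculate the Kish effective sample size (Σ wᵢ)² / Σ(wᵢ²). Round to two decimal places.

9.62

Σ wᵢ = 117 + 417 + 692 + 640 + 73 + 531 + 855 + 537 + 675 + 272 + 266 + 672 = 5747
Σ wᵢ² = 3434675
n_eff = 5747² / 3434675 = 33028009 / 3434675 = 9.6160507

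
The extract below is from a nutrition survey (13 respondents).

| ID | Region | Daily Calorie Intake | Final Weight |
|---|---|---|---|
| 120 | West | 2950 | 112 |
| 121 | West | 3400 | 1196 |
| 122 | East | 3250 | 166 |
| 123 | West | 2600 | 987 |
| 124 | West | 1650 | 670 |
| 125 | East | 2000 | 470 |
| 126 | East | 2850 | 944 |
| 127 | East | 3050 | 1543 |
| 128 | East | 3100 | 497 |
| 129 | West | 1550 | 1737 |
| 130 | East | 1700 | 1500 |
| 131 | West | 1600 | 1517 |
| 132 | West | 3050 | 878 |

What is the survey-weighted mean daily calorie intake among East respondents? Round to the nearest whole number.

2533

East rows: 122, 125, 126, 127, 128, 130
Weighted sum = 3250×166 + 2000×470 + 2850×944 + 3050×1543 + 3100×497 + 1700×1500
  = 539500 + 940000 + 2690400 + 4706150 + 1540700 + 2550000 = 12966750
Sum of weights = 166 + 470 + 944 + 1543 + 497 + 1500 = 5120
Weighted mean = 12966750 / 5120 = 2532.5684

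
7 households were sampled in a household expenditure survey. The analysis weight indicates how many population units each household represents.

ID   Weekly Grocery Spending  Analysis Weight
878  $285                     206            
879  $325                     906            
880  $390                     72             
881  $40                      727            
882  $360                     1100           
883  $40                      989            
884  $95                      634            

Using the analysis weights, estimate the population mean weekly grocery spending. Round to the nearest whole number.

196

Weighted sum = 285×206 + 325×906 + 390×72 + 40×727 + 360×1100 + 40×989 + 95×634
  = 906110
Sum of weights = 206 + 906 + 72 + 727 + 1100 + 989 + 634 = 4634
Weighted mean = 906110 / 4634 = 195.53517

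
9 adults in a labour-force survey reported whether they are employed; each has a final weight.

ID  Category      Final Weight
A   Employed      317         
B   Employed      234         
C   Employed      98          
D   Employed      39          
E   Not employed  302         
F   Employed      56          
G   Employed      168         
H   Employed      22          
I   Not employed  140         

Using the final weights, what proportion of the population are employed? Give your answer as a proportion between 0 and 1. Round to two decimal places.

0.68

Sum of weights for 'Employed' = 317 + 234 + 98 + 39 + 56 + 168 + 22 = 934
Total weight = 317 + 234 + 98 + 39 + 302 + 56 + 168 + 22 + 140 = 1376
Weighted proportion = 934 / 1376 = 0.67877907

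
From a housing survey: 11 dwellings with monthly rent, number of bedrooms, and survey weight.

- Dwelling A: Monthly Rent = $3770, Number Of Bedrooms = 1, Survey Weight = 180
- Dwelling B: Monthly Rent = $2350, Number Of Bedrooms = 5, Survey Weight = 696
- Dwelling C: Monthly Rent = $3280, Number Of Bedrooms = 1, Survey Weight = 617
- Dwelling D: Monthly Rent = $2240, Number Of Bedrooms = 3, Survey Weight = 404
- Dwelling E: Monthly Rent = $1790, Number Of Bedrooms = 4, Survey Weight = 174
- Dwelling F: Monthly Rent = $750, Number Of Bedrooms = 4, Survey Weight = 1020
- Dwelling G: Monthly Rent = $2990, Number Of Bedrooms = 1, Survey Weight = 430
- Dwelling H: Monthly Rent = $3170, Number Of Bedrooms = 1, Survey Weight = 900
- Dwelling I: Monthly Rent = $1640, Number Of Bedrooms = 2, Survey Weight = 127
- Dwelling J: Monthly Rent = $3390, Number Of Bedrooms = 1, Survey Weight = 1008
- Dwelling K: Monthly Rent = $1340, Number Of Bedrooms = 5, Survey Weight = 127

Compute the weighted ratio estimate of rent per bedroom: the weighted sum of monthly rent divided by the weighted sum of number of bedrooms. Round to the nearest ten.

1060

Σ wᵢ·y = 3770×180 + 2350×696 + 3280×617 + 2240×404 + 1790×174 + 750×1020 + 2990×430 + 3170×900 + 1640×127 + 3390×1008 + 1340×127
  = 678600 + 1635600 + 2023760 + 904960 + 311460 + 765000 + 1285700 + 2853000 + 208280 + 3417120 + 170180 = 14253660
Σ wᵢ·x = 1×180 + 5×696 + 1×617 + 3×404 + 4×174 + 4×1020 + 1×430 + 1×900 + 2×127 + 1×1008 + 5×127
  = 180 + 3480 + 617 + 1212 + 696 + 4080 + 430 + 900 + 254 + 1008 + 635 = 13492
Ratio = 14253660 / 13492 = 1056.4527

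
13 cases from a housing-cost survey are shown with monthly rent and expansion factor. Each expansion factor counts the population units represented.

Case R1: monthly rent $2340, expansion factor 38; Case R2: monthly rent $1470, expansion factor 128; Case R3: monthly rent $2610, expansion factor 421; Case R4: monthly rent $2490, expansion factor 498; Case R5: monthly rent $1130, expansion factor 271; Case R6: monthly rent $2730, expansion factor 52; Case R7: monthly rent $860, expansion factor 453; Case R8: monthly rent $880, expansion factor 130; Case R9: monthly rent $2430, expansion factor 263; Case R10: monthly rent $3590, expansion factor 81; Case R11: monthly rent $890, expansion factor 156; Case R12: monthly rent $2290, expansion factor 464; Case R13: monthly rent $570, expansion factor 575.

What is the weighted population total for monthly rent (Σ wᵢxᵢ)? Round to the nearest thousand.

6027000

Weighted total = 6027110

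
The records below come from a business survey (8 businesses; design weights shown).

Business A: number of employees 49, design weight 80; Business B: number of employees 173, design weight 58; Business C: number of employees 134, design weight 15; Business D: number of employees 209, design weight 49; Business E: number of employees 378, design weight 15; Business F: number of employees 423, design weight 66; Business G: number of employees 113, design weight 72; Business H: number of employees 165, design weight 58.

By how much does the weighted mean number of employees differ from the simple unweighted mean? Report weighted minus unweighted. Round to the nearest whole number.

-18

Unweighted sum = 49 + 173 + 134 + 209 + 378 + 423 + 113 + 165 = 1644
Unweighted mean = 1644 / 8 = 205.5
Weighted sum = 49×80 + 173×58 + 134×15 + 209×49 + 378×15 + 423×66 + 113×72 + 165×58
  = 77499
Sum of weights = 80 + 58 + 15 + 49 + 15 + 66 + 72 + 58 = 413
Weighted mean = 77499 / 413 = 187.64891
Difference (weighted minus unweighted) = -17.85109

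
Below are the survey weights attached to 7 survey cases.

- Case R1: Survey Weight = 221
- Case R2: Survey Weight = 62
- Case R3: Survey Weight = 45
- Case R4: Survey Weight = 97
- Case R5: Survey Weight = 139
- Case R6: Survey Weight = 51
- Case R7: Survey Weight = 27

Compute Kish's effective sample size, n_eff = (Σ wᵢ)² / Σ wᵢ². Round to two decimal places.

4.75

Σ wᵢ = 642
Σ wᵢ² = 48841 + 3844 + 2025 + 9409 + 19321 + 2601 + 729 = 86770
n_eff = 642² / 86770 = 412164 / 86770 = 4.7500749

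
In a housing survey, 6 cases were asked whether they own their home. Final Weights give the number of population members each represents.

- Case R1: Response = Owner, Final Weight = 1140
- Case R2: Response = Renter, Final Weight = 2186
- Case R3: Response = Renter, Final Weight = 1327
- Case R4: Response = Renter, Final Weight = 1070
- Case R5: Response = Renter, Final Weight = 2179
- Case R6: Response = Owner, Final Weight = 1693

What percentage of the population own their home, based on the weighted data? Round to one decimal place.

Sum of weights for 'Owner' = 1140 + 1693 = 2833
Total weight = 1140 + 2186 + 1327 + 1070 + 2179 + 1693 = 9595
Weighted proportion = 2833 / 9595 = 0.29525795 → 29.525795%

29.5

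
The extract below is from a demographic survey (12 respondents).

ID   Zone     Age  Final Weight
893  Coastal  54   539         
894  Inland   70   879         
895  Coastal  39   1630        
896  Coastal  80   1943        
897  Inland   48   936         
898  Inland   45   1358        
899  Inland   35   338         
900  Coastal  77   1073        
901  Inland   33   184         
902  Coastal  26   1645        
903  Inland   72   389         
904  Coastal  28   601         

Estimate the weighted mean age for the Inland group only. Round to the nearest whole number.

52

Inland rows: 894, 897, 898, 899, 901, 903
Weighted sum = 213478
Sum of weights = 879 + 936 + 1358 + 338 + 184 + 389 = 4084
Weighted mean = 213478 / 4084 = 52.271792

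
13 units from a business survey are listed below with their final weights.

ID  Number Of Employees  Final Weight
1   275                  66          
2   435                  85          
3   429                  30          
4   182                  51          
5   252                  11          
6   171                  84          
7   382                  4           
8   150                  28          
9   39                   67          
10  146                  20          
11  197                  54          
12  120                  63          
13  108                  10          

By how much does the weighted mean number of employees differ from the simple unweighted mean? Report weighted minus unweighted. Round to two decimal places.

Unweighted sum = 2886
Unweighted mean = 2886 / 13 = 222
Weighted sum = 124952
Sum of weights = 573
Weighted mean = 124952 / 573 = 218.06632
Difference (weighted minus unweighted) = -3.9336824

-3.93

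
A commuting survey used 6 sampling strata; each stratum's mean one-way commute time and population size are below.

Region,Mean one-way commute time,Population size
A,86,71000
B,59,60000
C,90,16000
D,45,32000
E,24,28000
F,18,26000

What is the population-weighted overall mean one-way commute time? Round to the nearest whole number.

Σ Nₕ·x̄ₕ = 86×71000 + 59×60000 + 90×16000 + 45×32000 + 24×28000 + 18×26000
  = 6106000 + 3540000 + 1440000 + 1440000 + 672000 + 468000 = 13666000
Σ Nₕ = 71000 + 60000 + 16000 + 32000 + 28000 + 26000 = 233000
Overall mean = 13666000 / 233000 = 58.652361

59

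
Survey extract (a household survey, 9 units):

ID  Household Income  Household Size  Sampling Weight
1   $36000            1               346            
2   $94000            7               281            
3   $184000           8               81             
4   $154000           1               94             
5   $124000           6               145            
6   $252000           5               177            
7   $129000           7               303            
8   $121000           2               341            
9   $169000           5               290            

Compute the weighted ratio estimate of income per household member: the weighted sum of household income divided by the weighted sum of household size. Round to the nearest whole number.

Σ wᵢ·y = 36000×346 + 94000×281 + 184000×81 + 154000×94 + 124000×145 + 252000×177 + 129000×303 + 121000×341 + 169000×290
  = 12456000 + 26414000 + 14904000 + 14476000 + 17980000 + 44604000 + 39087000 + 41261000 + 49010000 = 260192000
Σ wᵢ·x = 1×346 + 7×281 + 8×81 + 1×94 + 6×145 + 5×177 + 7×303 + 2×341 + 5×290
  = 346 + 1967 + 648 + 94 + 870 + 885 + 2121 + 682 + 1450 = 9063
Ratio = 260192000 / 9063 = 28709.257

28709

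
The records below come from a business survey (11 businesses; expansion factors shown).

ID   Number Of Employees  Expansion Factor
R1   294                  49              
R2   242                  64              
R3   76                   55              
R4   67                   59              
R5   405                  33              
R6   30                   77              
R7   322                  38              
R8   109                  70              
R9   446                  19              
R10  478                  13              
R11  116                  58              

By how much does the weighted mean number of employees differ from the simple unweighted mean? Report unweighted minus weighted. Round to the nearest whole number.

Unweighted sum = 294 + 242 + 76 + 67 + 405 + 30 + 322 + 109 + 446 + 478 + 116 = 2585
Unweighted mean = 2585 / 11 = 235
Weighted sum = 294×49 + 242×64 + 76×55 + 67×59 + 405×33 + 30×77 + 322×38 + 109×70 + 446×19 + 478×13 + 116×58
  = 94984
Sum of weights = 49 + 64 + 55 + 59 + 33 + 77 + 38 + 70 + 19 + 13 + 58 = 535
Weighted mean = 94984 / 535 = 177.54019
Difference (unweighted minus weighted) = 57.459813

57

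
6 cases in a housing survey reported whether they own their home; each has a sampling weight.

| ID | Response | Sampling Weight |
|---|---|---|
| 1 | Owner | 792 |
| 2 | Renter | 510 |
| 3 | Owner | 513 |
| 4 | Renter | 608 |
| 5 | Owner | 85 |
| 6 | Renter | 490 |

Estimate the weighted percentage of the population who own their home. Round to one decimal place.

46.4

Sum of weights for 'Owner' = 792 + 513 + 85 = 1390
Total weight = 792 + 510 + 513 + 608 + 85 + 490 = 2998
Weighted proportion = 1390 / 2998 = 0.46364243 → 46.364243%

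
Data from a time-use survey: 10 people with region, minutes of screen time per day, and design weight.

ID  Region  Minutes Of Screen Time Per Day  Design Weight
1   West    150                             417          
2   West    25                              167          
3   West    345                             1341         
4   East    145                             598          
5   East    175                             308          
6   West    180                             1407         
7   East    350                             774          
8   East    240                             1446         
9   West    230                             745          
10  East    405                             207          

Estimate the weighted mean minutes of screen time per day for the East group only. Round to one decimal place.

252.7

East rows: 4, 5, 7, 8, 10
Weighted sum = 145×598 + 175×308 + 350×774 + 240×1446 + 405×207
  = 842385
Sum of weights = 598 + 308 + 774 + 1446 + 207 = 3333
Weighted mean = 842385 / 3333 = 252.74077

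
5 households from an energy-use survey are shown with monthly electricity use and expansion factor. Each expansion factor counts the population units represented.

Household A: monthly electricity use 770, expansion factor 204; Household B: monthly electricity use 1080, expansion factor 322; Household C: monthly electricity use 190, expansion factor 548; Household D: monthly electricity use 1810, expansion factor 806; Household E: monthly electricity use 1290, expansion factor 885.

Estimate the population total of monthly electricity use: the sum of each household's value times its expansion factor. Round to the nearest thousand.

3209000

Weighted total = 770×204 + 1080×322 + 190×548 + 1810×806 + 1290×885
  = 157080 + 347760 + 104120 + 1458860 + 1141650 = 3209470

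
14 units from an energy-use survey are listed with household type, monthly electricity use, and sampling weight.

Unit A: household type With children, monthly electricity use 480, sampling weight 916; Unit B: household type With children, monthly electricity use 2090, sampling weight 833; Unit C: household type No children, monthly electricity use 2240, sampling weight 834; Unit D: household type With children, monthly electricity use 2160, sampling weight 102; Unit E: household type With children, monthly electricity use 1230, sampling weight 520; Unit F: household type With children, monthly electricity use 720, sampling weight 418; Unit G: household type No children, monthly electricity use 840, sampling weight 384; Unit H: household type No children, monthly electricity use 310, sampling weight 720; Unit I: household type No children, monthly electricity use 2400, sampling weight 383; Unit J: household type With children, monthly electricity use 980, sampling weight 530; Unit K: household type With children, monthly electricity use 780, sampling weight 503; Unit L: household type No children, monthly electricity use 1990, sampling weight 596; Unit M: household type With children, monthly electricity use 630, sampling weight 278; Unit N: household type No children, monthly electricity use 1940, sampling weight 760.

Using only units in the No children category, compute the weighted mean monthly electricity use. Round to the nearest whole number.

1630

No children rows: C, G, H, I, L, N
Weighted sum = 2240×834 + 840×384 + 310×720 + 2400×383 + 1990×596 + 1940×760
  = 1868160 + 322560 + 223200 + 919200 + 1186040 + 1474400 = 5993560
Sum of weights = 834 + 384 + 720 + 383 + 596 + 760 = 3677
Weighted mean = 5993560 / 3677 = 1630.0136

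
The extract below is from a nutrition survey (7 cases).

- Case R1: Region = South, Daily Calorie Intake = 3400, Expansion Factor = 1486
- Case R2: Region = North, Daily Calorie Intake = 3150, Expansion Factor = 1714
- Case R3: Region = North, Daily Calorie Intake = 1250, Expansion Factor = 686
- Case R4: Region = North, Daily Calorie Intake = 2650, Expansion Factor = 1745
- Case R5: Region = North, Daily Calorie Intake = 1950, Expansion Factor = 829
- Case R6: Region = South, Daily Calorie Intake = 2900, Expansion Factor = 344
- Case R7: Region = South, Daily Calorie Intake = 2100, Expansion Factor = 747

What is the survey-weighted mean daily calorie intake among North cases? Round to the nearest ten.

2510

North rows: R2, R3, R4, R5
Weighted sum = 3150×1714 + 1250×686 + 2650×1745 + 1950×829
  = 5399100 + 857500 + 4624250 + 1616550 = 12497400
Sum of weights = 4974
Weighted mean = 12497400 / 4974 = 2512.5452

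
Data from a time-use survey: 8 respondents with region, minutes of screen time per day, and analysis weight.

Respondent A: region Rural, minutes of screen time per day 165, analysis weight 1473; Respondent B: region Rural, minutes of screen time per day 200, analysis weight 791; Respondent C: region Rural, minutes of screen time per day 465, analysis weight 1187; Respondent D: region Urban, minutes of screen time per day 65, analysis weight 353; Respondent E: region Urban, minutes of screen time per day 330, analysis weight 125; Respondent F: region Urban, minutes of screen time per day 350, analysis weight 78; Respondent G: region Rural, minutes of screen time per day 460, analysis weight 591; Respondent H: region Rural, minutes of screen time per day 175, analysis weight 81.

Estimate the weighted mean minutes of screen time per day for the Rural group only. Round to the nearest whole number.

Rural rows: A, B, C, G, H
Weighted sum = 165×1473 + 200×791 + 465×1187 + 460×591 + 175×81
  = 243045 + 158200 + 551955 + 271860 + 14175 = 1239235
Sum of weights = 4123
Weighted mean = 1239235 / 4123 = 300.56634

301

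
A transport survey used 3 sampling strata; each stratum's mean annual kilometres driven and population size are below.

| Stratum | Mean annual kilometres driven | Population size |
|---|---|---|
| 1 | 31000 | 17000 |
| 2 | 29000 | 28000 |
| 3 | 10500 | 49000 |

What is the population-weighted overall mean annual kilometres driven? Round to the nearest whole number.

Σ Nₕ·x̄ₕ = 31000×17000 + 29000×28000 + 10500×49000
  = 527000000 + 812000000 + 514500000 = 1853500000
Σ Nₕ = 17000 + 28000 + 49000 = 94000
Overall mean = 1853500000 / 94000 = 19718.085

19718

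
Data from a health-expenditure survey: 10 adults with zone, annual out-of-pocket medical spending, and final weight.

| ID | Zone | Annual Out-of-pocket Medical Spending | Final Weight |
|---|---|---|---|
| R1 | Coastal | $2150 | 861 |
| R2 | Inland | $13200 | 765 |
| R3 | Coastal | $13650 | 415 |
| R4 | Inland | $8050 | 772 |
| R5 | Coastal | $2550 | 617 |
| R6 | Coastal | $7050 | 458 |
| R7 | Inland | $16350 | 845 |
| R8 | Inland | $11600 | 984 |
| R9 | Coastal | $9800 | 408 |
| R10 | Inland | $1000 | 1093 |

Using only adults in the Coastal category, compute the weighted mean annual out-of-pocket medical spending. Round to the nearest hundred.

Coastal rows: R1, R3, R5, R6, R9
Weighted sum = 16316550
Sum of weights = 861 + 415 + 617 + 458 + 408 = 2759
Weighted mean = 16316550 / 2759 = 5913.9362

5900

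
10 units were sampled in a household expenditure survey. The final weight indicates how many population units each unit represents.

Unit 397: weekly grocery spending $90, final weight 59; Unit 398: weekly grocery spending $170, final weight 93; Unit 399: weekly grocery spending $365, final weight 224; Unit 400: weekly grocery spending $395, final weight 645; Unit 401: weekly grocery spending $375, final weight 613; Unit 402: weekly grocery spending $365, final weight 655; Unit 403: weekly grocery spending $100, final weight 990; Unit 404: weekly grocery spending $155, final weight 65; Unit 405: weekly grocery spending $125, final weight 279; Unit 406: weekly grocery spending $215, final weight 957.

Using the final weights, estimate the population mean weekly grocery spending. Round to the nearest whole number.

257

Weighted sum = 90×59 + 170×93 + 365×224 + 395×645 + 375×613 + 365×655 + 100×990 + 155×65 + 125×279 + 215×957
  = 5310 + 15810 + 81760 + 254775 + 229875 + 239075 + 99000 + 10075 + 34875 + 205755 = 1176310
Sum of weights = 4580
Weighted mean = 1176310 / 4580 = 256.83624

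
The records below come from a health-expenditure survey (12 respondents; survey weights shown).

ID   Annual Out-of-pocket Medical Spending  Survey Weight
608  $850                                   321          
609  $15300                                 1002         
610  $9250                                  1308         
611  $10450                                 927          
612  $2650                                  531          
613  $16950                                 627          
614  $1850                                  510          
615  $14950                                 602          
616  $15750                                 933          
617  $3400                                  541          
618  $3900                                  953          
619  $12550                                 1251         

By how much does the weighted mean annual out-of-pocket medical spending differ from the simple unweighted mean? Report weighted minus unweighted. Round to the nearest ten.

1040

Unweighted sum = 850 + 15300 + 9250 + 10450 + 2650 + 16950 + 1850 + 14950 + 15750 + 3400 + 3900 + 12550 = 107850
Unweighted mean = 107850 / 12 = 8987.5
Weighted sum = 850×321 + 15300×1002 + 9250×1308 + 10450×927 + 2650×531 + 16950×627 + 1850×510 + 14950×602 + 15750×933 + 3400×541 + 3900×953 + 12550×1251
  = 95318700
Sum of weights = 321 + 1002 + 1308 + 927 + 531 + 627 + 510 + 602 + 933 + 541 + 953 + 1251 = 9506
Weighted mean = 95318700 / 9506 = 10027.214
Difference (weighted minus unweighted) = 1039.7144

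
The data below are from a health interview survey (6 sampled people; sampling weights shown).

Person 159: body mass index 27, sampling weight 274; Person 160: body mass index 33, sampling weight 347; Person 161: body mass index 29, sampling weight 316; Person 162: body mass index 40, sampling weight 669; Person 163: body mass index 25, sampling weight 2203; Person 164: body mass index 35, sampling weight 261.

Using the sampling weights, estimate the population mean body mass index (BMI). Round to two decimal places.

29.23

Weighted sum = 27×274 + 33×347 + 29×316 + 40×669 + 25×2203 + 35×261
  = 118983
Sum of weights = 274 + 347 + 316 + 669 + 2203 + 261 = 4070
Weighted mean = 118983 / 4070 = 29.234152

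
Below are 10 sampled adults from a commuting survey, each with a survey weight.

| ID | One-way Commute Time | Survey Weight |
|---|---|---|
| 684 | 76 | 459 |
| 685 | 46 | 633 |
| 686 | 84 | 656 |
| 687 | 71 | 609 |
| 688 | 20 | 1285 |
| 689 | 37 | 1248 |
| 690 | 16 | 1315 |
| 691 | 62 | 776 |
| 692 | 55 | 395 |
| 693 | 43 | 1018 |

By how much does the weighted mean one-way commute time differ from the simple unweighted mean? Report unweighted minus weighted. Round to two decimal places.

7.06

Unweighted sum = 76 + 46 + 84 + 71 + 20 + 37 + 16 + 62 + 55 + 43 = 510
Unweighted mean = 510 / 10 = 51
Weighted sum = 76×459 + 46×633 + 84×656 + 71×609 + 20×1285 + 37×1248 + 16×1315 + 62×776 + 55×395 + 43×1018
  = 34884 + 29118 + 55104 + 43239 + 25700 + 46176 + 21040 + 48112 + 21725 + 43774 = 368872
Sum of weights = 459 + 633 + 656 + 609 + 1285 + 1248 + 1315 + 776 + 395 + 1018 = 8394
Weighted mean = 368872 / 8394 = 43.944722
Difference (unweighted minus weighted) = 7.0552776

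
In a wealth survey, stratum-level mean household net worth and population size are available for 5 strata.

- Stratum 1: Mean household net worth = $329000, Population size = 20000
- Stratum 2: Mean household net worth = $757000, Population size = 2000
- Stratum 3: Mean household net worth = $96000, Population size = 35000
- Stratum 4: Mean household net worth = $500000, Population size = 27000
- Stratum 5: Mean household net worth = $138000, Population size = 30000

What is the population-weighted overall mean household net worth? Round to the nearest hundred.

255200

Σ Nₕ·x̄ₕ = 329000×20000 + 757000×2000 + 96000×35000 + 500000×27000 + 138000×30000
  = 6580000000 + 1514000000 + 3360000000 + 13500000000 + 4140000000 = 29094000000
Σ Nₕ = 20000 + 2000 + 35000 + 27000 + 30000 = 114000
Overall mean = 29094000000 / 114000 = 255210.53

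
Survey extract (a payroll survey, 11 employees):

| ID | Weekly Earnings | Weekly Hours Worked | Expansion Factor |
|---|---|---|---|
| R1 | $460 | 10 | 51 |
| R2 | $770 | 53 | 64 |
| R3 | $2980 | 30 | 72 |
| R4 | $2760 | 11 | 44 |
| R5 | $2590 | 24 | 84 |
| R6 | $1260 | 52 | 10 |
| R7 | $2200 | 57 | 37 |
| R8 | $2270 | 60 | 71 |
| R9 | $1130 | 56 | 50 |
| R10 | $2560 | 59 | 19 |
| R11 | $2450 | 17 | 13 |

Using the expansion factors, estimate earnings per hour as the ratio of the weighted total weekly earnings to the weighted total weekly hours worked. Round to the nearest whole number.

52

Σ wᵢ·y = 460×51 + 770×64 + 2980×72 + 2760×44 + 2590×84 + 1260×10 + 2200×37 + 2270×71 + 1130×50 + 2560×19 + 2450×13
  = 23460 + 49280 + 214560 + 121440 + 217560 + 12600 + 81400 + 161170 + 56500 + 48640 + 31850 = 1018460
Σ wᵢ·x = 10×51 + 53×64 + 30×72 + 11×44 + 24×84 + 52×10 + 57×37 + 60×71 + 56×50 + 59×19 + 17×13
  = 19593
Ratio = 1018460 / 19593 = 51.980809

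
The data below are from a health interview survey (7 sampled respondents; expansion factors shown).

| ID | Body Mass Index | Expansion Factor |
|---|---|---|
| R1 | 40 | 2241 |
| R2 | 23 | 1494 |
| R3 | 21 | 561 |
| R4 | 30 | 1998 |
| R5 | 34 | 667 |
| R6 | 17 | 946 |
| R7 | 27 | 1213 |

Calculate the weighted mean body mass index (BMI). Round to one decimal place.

Weighted sum = 40×2241 + 23×1494 + 21×561 + 30×1998 + 34×667 + 17×946 + 27×1213
  = 267234
Sum of weights = 2241 + 1494 + 561 + 1998 + 667 + 946 + 1213 = 9120
Weighted mean = 267234 / 9120 = 29.301974

29.3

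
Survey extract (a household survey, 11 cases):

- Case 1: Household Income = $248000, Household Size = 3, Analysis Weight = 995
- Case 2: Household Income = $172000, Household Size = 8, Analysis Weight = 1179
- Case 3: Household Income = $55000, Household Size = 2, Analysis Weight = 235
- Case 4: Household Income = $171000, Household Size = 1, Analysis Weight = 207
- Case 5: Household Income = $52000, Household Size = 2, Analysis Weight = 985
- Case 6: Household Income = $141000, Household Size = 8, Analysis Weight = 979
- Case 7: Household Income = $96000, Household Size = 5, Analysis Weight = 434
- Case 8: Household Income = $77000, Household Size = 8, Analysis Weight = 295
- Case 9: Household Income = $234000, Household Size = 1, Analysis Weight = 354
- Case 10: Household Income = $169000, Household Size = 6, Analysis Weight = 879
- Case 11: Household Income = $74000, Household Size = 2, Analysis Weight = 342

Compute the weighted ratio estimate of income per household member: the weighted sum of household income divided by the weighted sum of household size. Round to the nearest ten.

Σ wᵢ·y = 1008203000
Σ wᵢ·x = 3×995 + 8×1179 + 2×235 + 1×207 + 2×985 + 8×979 + 5×434 + 8×295 + 1×354 + 6×879 + 2×342
  = 2985 + 9432 + 470 + 207 + 1970 + 7832 + 2170 + 2360 + 354 + 5274 + 684 = 33738
Ratio = 1008203000 / 33738 = 29883.307

29880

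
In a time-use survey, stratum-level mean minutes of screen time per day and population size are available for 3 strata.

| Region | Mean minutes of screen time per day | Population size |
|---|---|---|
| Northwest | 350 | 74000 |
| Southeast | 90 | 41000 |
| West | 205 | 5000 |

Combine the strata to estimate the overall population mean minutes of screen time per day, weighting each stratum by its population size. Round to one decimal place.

Σ Nₕ·x̄ₕ = 350×74000 + 90×41000 + 205×5000
  = 25900000 + 3690000 + 1025000 = 30615000
Σ Nₕ = 120000
Overall mean = 30615000 / 120000 = 255.125

255.1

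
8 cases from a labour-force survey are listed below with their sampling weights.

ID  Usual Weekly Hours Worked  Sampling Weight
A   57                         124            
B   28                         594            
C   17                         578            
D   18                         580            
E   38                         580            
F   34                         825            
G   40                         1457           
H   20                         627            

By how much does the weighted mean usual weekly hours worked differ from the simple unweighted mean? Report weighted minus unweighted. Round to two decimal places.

Unweighted sum = 57 + 28 + 17 + 18 + 38 + 34 + 40 + 20 = 252
Unweighted mean = 252 / 8 = 31.5
Weighted sum = 57×124 + 28×594 + 17×578 + 18×580 + 38×580 + 34×825 + 40×1457 + 20×627
  = 164876
Sum of weights = 5365
Weighted mean = 164876 / 5365 = 30.73178
Difference (weighted minus unweighted) = -0.76821994

-0.77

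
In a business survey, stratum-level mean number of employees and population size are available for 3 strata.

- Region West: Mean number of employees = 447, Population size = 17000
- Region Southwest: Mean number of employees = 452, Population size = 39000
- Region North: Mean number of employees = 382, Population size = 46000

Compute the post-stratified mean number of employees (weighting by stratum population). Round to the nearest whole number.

Σ Nₕ·x̄ₕ = 447×17000 + 452×39000 + 382×46000
  = 42799000
Σ Nₕ = 17000 + 39000 + 46000 = 102000
Overall mean = 42799000 / 102000 = 419.59804

420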